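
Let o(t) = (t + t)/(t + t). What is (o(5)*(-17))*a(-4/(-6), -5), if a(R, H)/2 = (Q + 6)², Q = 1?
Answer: -1666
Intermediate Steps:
a(R, H) = 98 (a(R, H) = 2*(1 + 6)² = 2*7² = 2*49 = 98)
o(t) = 1 (o(t) = (2*t)/((2*t)) = (2*t)*(1/(2*t)) = 1)
(o(5)*(-17))*a(-4/(-6), -5) = (1*(-17))*98 = -17*98 = -1666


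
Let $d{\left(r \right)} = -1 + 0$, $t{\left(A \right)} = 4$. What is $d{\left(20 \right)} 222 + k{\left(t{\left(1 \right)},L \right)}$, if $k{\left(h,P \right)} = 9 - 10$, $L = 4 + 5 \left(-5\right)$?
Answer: $-223$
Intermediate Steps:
$d{\left(r \right)} = -1$
$L = -21$ ($L = 4 - 25 = -21$)
$k{\left(h,P \right)} = -1$ ($k{\left(h,P \right)} = 9 - 10 = -1$)
$d{\left(20 \right)} 222 + k{\left(t{\left(1 \right)},L \right)} = \left(-1\right) 222 - 1 = -222 - 1 = -223$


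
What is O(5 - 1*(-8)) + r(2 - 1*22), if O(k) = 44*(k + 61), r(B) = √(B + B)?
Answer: 3256 + 2*I*√10 ≈ 3256.0 + 6.3246*I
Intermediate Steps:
r(B) = √2*√B (r(B) = √(2*B) = √2*√B)
O(k) = 2684 + 44*k (O(k) = 44*(61 + k) = 2684 + 44*k)
O(5 - 1*(-8)) + r(2 - 1*22) = (2684 + 44*(5 - 1*(-8))) + √2*√(2 - 1*22) = (2684 + 44*(5 + 8)) + √2*√(2 - 22) = (2684 + 44*13) + √2*√(-20) = (2684 + 572) + √2*(2*I*√5) = 3256 + 2*I*√10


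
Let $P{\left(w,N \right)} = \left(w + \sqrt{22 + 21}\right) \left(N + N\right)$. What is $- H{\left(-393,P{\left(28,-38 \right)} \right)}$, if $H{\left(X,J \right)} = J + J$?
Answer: $4256 + 152 \sqrt{43} \approx 5252.7$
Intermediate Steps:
$P{\left(w,N \right)} = 2 N \left(w + \sqrt{43}\right)$ ($P{\left(w,N \right)} = \left(w + \sqrt{43}\right) 2 N = 2 N \left(w + \sqrt{43}\right)$)
$H{\left(X,J \right)} = 2 J$
$- H{\left(-393,P{\left(28,-38 \right)} \right)} = - 2 \cdot 2 \left(-38\right) \left(28 + \sqrt{43}\right) = - 2 \left(-2128 - 76 \sqrt{43}\right) = - (-4256 - 152 \sqrt{43}) = 4256 + 152 \sqrt{43}$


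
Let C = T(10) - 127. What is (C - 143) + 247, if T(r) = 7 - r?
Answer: -26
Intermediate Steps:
C = -130 (C = (7 - 1*10) - 127 = (7 - 10) - 127 = -3 - 127 = -130)
(C - 143) + 247 = (-130 - 143) + 247 = -273 + 247 = -26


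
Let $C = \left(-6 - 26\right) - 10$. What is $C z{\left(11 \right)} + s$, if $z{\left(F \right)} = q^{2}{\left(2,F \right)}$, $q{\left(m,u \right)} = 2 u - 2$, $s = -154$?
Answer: $-16954$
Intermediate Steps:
$q{\left(m,u \right)} = -2 + 2 u$
$C = -42$ ($C = -32 - 10 = -42$)
$z{\left(F \right)} = \left(-2 + 2 F\right)^{2}$
$C z{\left(11 \right)} + s = - 42 \cdot 4 \left(-1 + 11\right)^{2} - 154 = - 42 \cdot 4 \cdot 10^{2} - 154 = - 42 \cdot 4 \cdot 100 - 154 = \left(-42\right) 400 - 154 = -16800 - 154 = -16954$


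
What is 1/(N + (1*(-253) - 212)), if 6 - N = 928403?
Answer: -1/928862 ≈ -1.0766e-6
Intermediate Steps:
N = -928397 (N = 6 - 1*928403 = 6 - 928403 = -928397)
1/(N + (1*(-253) - 212)) = 1/(-928397 + (1*(-253) - 212)) = 1/(-928397 + (-253 - 212)) = 1/(-928397 - 465) = 1/(-928862) = -1/928862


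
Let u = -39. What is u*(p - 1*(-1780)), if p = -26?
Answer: -68406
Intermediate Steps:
u*(p - 1*(-1780)) = -39*(-26 - 1*(-1780)) = -39*(-26 + 1780) = -39*1754 = -68406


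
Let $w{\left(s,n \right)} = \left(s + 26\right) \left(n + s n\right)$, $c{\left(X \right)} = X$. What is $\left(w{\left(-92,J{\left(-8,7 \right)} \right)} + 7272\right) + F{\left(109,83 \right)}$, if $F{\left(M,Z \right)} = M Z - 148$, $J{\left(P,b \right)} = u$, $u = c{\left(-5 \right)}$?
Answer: $-13859$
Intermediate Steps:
$u = -5$
$J{\left(P,b \right)} = -5$
$w{\left(s,n \right)} = \left(26 + s\right) \left(n + n s\right)$
$F{\left(M,Z \right)} = -148 + M Z$
$\left(w{\left(-92,J{\left(-8,7 \right)} \right)} + 7272\right) + F{\left(109,83 \right)} = \left(- 5 \left(26 + \left(-92\right)^{2} + 27 \left(-92\right)\right) + 7272\right) + \left(-148 + 109 \cdot 83\right) = \left(- 5 \left(26 + 8464 - 2484\right) + 7272\right) + \left(-148 + 9047\right) = \left(\left(-5\right) 6006 + 7272\right) + 8899 = \left(-30030 + 7272\right) + 8899 = -22758 + 8899 = -13859$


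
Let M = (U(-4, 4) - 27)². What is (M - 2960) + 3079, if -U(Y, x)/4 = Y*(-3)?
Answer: 5744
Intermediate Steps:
U(Y, x) = 12*Y (U(Y, x) = -4*Y*(-3) = -(-12)*Y = 12*Y)
M = 5625 (M = (12*(-4) - 27)² = (-48 - 27)² = (-75)² = 5625)
(M - 2960) + 3079 = (5625 - 2960) + 3079 = 2665 + 3079 = 5744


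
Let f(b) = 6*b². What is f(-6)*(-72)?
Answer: -15552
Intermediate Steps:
f(-6)*(-72) = (6*(-6)²)*(-72) = (6*36)*(-72) = 216*(-72) = -15552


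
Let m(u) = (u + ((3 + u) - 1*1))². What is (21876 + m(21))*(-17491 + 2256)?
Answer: -362775820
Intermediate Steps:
m(u) = (2 + 2*u)² (m(u) = (u + ((3 + u) - 1))² = (u + (2 + u))² = (2 + 2*u)²)
(21876 + m(21))*(-17491 + 2256) = (21876 + 4*(1 + 21)²)*(-17491 + 2256) = (21876 + 4*22²)*(-15235) = (21876 + 4*484)*(-15235) = (21876 + 1936)*(-15235) = 23812*(-15235) = -362775820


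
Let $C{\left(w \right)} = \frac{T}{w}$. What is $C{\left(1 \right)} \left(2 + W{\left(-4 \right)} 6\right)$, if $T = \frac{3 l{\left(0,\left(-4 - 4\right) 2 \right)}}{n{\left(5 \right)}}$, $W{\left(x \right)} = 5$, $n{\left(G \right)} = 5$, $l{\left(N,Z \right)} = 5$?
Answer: $96$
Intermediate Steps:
$T = 3$ ($T = \frac{3 \cdot 5}{5} = 15 \cdot \frac{1}{5} = 3$)
$C{\left(w \right)} = \frac{3}{w}$
$C{\left(1 \right)} \left(2 + W{\left(-4 \right)} 6\right) = \frac{3}{1} \left(2 + 5 \cdot 6\right) = 3 \cdot 1 \left(2 + 30\right) = 3 \cdot 32 = 96$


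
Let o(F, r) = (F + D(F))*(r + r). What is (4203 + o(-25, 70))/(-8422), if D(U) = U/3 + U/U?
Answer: 971/25266 ≈ 0.038431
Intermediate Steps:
D(U) = 1 + U/3 (D(U) = U*(1/3) + 1 = U/3 + 1 = 1 + U/3)
o(F, r) = 2*r*(1 + 4*F/3) (o(F, r) = (F + (1 + F/3))*(r + r) = (1 + 4*F/3)*(2*r) = 2*r*(1 + 4*F/3))
(4203 + o(-25, 70))/(-8422) = (4203 + (2/3)*70*(3 + 4*(-25)))/(-8422) = (4203 + (2/3)*70*(3 - 100))*(-1/8422) = (4203 + (2/3)*70*(-97))*(-1/8422) = (4203 - 13580/3)*(-1/8422) = -971/3*(-1/8422) = 971/25266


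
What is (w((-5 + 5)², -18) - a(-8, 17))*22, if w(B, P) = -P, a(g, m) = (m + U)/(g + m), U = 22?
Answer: 902/3 ≈ 300.67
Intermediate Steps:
a(g, m) = (22 + m)/(g + m) (a(g, m) = (m + 22)/(g + m) = (22 + m)/(g + m))
(w((-5 + 5)², -18) - a(-8, 17))*22 = (-1*(-18) - (22 + 17)/(-8 + 17))*22 = (18 - 39/9)*22 = (18 - 1*13/3)*22 = (18 - 13/3)*22 = (41/3)*22 = 902/3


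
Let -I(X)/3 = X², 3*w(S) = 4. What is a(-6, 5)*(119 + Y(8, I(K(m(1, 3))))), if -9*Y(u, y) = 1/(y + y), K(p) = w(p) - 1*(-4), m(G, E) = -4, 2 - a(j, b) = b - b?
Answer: 182785/768 ≈ 238.00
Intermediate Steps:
w(S) = 4/3 (w(S) = (⅓)*4 = 4/3)
a(j, b) = 2 (a(j, b) = 2 - (b - b) = 2 - 1*0 = 2 + 0 = 2)
K(p) = 16/3 (K(p) = 4/3 - 1*(-4) = 4/3 + 4 = 16/3)
I(X) = -3*X²
Y(u, y) = -1/(18*y) (Y(u, y) = -1/(9*(y + y)) = -1/(2*y)/9 = -1/(18*y))
a(-6, 5)*(119 + Y(8, I(K(m(1, 3))))) = 2*(119 - 1/(18*((-3*(16/3)²)))) = 2*(119 - 1/(18*((-3*256/9)))) = 2*(119 - 1/(18*(-256/3))) = 2*(119 - 1/18*(-3/256)) = 2*(119 + 1/1536) = 2*(182785/1536) = 182785/768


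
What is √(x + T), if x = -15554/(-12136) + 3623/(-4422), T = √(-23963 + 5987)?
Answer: √(20804613450555 + 89999196828552*I*√4494)/6708174 ≈ 8.2018 + 8.1735*I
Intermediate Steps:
T = 2*I*√4494 (T = √(-17976) = 2*I*√4494 ≈ 134.07*I)
x = 6202765/13416348 (x = -15554*(-1/12136) + 3623*(-1/4422) = 7777/6068 - 3623/4422 = 6202765/13416348 ≈ 0.46233)
√(x + T) = √(6202765/13416348 + 2*I*√4494)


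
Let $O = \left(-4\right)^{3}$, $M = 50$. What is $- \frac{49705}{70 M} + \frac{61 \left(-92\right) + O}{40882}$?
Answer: $- \frac{205190581}{14308700} \approx -14.34$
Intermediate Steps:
$O = -64$
$- \frac{49705}{70 M} + \frac{61 \left(-92\right) + O}{40882} = - \frac{49705}{70 \cdot 50} + \frac{61 \left(-92\right) - 64}{40882} = - \frac{49705}{3500} + \left(-5612 - 64\right) \frac{1}{40882} = \left(-49705\right) \frac{1}{3500} - \frac{2838}{20441} = - \frac{9941}{700} - \frac{2838}{20441} = - \frac{205190581}{14308700}$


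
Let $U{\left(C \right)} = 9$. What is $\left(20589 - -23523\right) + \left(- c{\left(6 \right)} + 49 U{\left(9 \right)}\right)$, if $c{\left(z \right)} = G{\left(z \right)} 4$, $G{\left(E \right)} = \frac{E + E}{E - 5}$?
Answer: $44505$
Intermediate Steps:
$G{\left(E \right)} = \frac{2 E}{-5 + E}$
$c{\left(z \right)} = \frac{8 z}{-5 + z}$ ($c{\left(z \right)} = \frac{2 z}{-5 + z} 4 = \frac{8 z}{-5 + z}$)
$\left(20589 - -23523\right) + \left(- c{\left(6 \right)} + 49 U{\left(9 \right)}\right) = \left(20589 - -23523\right) + \left(- \frac{8 \cdot 6}{-5 + 6} + 49 \cdot 9\right) = \left(20589 + 23523\right) + \left(- \frac{8 \cdot 6}{1} + 441\right) = 44112 + \left(- 8 \cdot 6 \cdot 1 + 441\right) = 44112 + \left(\left(-1\right) 48 + 441\right) = 44112 + \left(-48 + 441\right) = 44112 + 393 = 44505$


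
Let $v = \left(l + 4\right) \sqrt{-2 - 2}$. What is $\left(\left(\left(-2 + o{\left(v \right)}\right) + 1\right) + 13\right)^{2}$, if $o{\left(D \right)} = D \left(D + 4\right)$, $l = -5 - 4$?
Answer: $6144 + 7040 i \approx 6144.0 + 7040.0 i$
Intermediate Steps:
$l = -9$
$v = - 10 i$ ($v = \left(-9 + 4\right) \sqrt{-2 - 2} = - 5 \sqrt{-4} = - 5 \cdot 2 i = - 10 i \approx - 10.0 i$)
$o{\left(D \right)} = D \left(4 + D\right)$
$\left(\left(\left(-2 + o{\left(v \right)}\right) + 1\right) + 13\right)^{2} = \left(\left(\left(-2 + - 10 i \left(4 - 10 i\right)\right) + 1\right) + 13\right)^{2} = \left(\left(\left(-2 - 10 i \left(4 - 10 i\right)\right) + 1\right) + 13\right)^{2} = \left(\left(-1 - 10 i \left(4 - 10 i\right)\right) + 13\right)^{2} = \left(12 - 10 i \left(4 - 10 i\right)\right)^{2}$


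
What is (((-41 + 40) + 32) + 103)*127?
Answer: 17018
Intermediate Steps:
(((-41 + 40) + 32) + 103)*127 = ((-1 + 32) + 103)*127 = (31 + 103)*127 = 134*127 = 17018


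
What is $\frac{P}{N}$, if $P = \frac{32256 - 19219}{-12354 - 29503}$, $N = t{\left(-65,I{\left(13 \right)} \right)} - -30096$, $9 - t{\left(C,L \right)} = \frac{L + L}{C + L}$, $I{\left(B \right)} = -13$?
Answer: $- \frac{39111}{3780273098} \approx -1.0346 \cdot 10^{-5}$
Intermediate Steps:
$t{\left(C,L \right)} = 9 - \frac{2 L}{C + L}$ ($t{\left(C,L \right)} = 9 - \frac{L + L}{C + L} = 9 - \frac{2 L}{C + L}$)
$N = \frac{90314}{3}$ ($N = \frac{7 \left(-13\right) + 9 \left(-65\right)}{-65 - 13} - -30096 = \frac{-91 - 585}{-78} + 30096 = \left(- \frac{1}{78}\right) \left(-676\right) + 30096 = \frac{26}{3} + 30096 = \frac{90314}{3} \approx 30105.0$)
$P = - \frac{13037}{41857}$ ($P = \frac{13037}{-41857} = 13037 \left(- \frac{1}{41857}\right) = - \frac{13037}{41857} \approx -0.31147$)
$\frac{P}{N} = - \frac{13037}{41857 \cdot \frac{90314}{3}} = \left(- \frac{13037}{41857}\right) \frac{3}{90314} = - \frac{39111}{3780273098}$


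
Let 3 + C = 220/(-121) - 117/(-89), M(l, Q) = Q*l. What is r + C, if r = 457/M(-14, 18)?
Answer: -1311763/246708 ≈ -5.3171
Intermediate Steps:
C = -3430/979 (C = -3 + (220/(-121) - 117/(-89)) = -3 + (220*(-1/121) - 117*(-1/89)) = -3 + (-20/11 + 117/89) = -3 - 493/979 = -3430/979 ≈ -3.5036)
r = -457/252 (r = 457/((18*(-14))) = 457/(-252) = 457*(-1/252) = -457/252 ≈ -1.8135)
r + C = -457/252 - 3430/979 = -1311763/246708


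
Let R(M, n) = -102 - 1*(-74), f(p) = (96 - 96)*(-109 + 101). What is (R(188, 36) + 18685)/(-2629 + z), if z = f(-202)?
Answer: -18657/2629 ≈ -7.0966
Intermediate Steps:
f(p) = 0 (f(p) = 0*(-8) = 0)
z = 0
R(M, n) = -28 (R(M, n) = -102 + 74 = -28)
(R(188, 36) + 18685)/(-2629 + z) = (-28 + 18685)/(-2629 + 0) = 18657/(-2629) = 18657*(-1/2629) = -18657/2629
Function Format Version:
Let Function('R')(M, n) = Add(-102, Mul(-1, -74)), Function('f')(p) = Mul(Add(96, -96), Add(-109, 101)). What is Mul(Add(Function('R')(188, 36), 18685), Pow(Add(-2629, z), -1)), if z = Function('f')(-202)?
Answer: Rational(-18657, 2629) ≈ -7.0966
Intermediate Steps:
Function('f')(p) = 0 (Function('f')(p) = Mul(0, -8) = 0)
z = 0
Function('R')(M, n) = -28 (Function('R')(M, n) = Add(-102, 74) = -28)
Mul(Add(Function('R')(188, 36), 18685), Pow(Add(-2629, z), -1)) = Mul(Add(-28, 18685), Pow(Add(-2629, 0), -1)) = Mul(18657, Pow(-2629, -1)) = Mul(18657, Rational(-1, 2629)) = Rational(-18657, 2629)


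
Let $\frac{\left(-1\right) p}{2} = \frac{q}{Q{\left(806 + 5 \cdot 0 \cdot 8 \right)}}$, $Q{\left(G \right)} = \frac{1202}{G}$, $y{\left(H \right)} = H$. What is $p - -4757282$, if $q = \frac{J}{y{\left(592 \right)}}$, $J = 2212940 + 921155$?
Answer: $\frac{845038398387}{177896} \approx 4.7502 \cdot 10^{6}$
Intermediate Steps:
$J = 3134095$
$q = \frac{3134095}{592} \approx 5294.1$
$p = - \frac{1263040285}{177896}$ ($p = - 2 \frac{3134095}{592 \frac{1202}{806 + 5 \cdot 0 \cdot 8}} = - 2 \frac{3134095}{592 \frac{1202}{806 + 0 \cdot 8}} = - 2 \frac{3134095}{592 \frac{1202}{806 + 0}} = - 2 \frac{3134095}{592 \cdot \frac{1202}{806}} = - 2 \frac{3134095}{592 \cdot 1202 \cdot \frac{1}{806}} = - 2 \frac{3134095}{592 \cdot \frac{601}{403}} = - 2 \cdot \frac{3134095}{592} \cdot \frac{403}{601} = \left(-2\right) \frac{1263040285}{355792} = - \frac{1263040285}{177896} \approx -7099.9$)
$p - -4757282 = - \frac{1263040285}{177896} - -4757282 = - \frac{1263040285}{177896} + 4757282 = \frac{845038398387}{177896}$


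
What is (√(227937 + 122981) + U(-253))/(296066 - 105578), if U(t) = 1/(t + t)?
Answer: -1/96386928 + √350918/190488 ≈ 0.0031098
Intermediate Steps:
U(t) = 1/(2*t)
(√(227937 + 122981) + U(-253))/(296066 - 105578) = (√(227937 + 122981) + (½)/(-253))/(296066 - 105578) = (√350918 + (½)*(-1/253))/190488 = (√350918 - 1/506)*(1/190488) = (-1/506 + √350918)*(1/190488) = -1/96386928 + √350918/190488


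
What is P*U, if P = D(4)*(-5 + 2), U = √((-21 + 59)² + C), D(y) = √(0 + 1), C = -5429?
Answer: -3*I*√3985 ≈ -189.38*I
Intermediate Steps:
D(y) = 1 (D(y) = √1 = 1)
U = I*√3985 (U = √((-21 + 59)² - 5429) = √(38² - 5429) = √(1444 - 5429) = √(-3985) = I*√3985 ≈ 63.127*I)
P = -3 (P = 1*(-5 + 2) = 1*(-3) = -3)
P*U = -3*I*√3985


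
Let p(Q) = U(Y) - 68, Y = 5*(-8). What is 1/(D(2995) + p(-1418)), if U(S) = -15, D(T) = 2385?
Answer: 1/2302 ≈ 0.00043440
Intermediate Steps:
Y = -40
p(Q) = -83 (p(Q) = -15 - 68 = -83)
1/(D(2995) + p(-1418)) = 1/(2385 - 83) = 1/2302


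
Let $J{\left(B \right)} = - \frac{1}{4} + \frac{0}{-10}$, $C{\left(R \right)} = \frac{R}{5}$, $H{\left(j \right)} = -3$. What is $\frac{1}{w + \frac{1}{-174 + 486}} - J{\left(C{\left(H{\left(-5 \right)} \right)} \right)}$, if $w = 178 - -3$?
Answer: $\frac{57721}{225892} \approx 0.25552$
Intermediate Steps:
$C{\left(R \right)} = \frac{R}{5}$ ($C{\left(R \right)} = R \frac{1}{5} = \frac{R}{5}$)
$J{\left(B \right)} = - \frac{1}{4}$ ($J{\left(B \right)} = \left(-1\right) \frac{1}{4} + 0 \left(- \frac{1}{10}\right) = - \frac{1}{4} + 0 = - \frac{1}{4}$)
$w = 181$ ($w = 178 + 3 = 181$)
$\frac{1}{w + \frac{1}{-174 + 486}} - J{\left(C{\left(H{\left(-5 \right)} \right)} \right)} = \frac{1}{181 + \frac{1}{-174 + 486}} - - \frac{1}{4} = \frac{1}{181 + \frac{1}{312}} + \frac{1}{4} = \frac{1}{\frac{56473}{312}} + \frac{1}{4} = \frac{312}{56473} + \frac{1}{4} = \frac{57721}{225892}$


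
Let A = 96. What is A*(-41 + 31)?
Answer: -960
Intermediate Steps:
A*(-41 + 31) = 96*(-41 + 31) = 96*(-10) = -960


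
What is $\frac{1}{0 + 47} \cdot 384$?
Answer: $\frac{384}{47} \approx 8.1702$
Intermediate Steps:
$\frac{1}{0 + 47} \cdot 384 = \frac{1}{47} \cdot 384 = \frac{384}{47}$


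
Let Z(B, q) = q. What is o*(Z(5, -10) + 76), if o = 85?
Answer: 5610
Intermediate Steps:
o*(Z(5, -10) + 76) = 85*(-10 + 76) = 85*66 = 5610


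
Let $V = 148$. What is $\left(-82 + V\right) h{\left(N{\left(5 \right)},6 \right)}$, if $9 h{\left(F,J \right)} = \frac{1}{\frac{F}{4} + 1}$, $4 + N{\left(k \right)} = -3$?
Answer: $- \frac{88}{9} \approx -9.7778$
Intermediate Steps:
$N{\left(k \right)} = -7$ ($N{\left(k \right)} = -4 - 3 = -7$)
$h{\left(F,J \right)} = \frac{1}{9 \left(1 + \frac{F}{4}\right)}$ ($h{\left(F,J \right)} = \frac{1}{9 \left(\frac{F}{4} + 1\right)} = \frac{1}{9 \left(1 + \frac{F}{4}\right)}$)
$\left(-82 + V\right) h{\left(N{\left(5 \right)},6 \right)} = \left(-82 + 148\right) \frac{4}{9 \left(4 - 7\right)} = 66 \frac{4}{9 \left(-3\right)} = 66 \cdot \frac{4}{9} \left(- \frac{1}{3}\right) = 66 \left(- \frac{4}{27}\right) = - \frac{88}{9}$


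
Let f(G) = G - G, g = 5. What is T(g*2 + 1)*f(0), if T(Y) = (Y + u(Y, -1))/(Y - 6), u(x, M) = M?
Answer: 0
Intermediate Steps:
T(Y) = (-1 + Y)/(-6 + Y) (T(Y) = (Y - 1)/(Y - 6) = (-1 + Y)/(-6 + Y))
f(G) = 0
T(g*2 + 1)*f(0) = ((-1 + (5*2 + 1))/(-6 + (5*2 + 1)))*0 = ((-1 + (10 + 1))/(-6 + (10 + 1)))*0 = ((-1 + 11)/(-6 + 11))*0 = (10/5)*0 = ((⅕)*10)*0 = 2*0 = 0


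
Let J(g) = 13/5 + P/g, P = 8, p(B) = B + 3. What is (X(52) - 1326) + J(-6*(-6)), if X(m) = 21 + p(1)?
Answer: -58418/45 ≈ -1298.2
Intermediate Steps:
p(B) = 3 + B
X(m) = 25 (X(m) = 21 + (3 + 1) = 21 + 4 = 25)
J(g) = 13/5 + 8/g
(X(52) - 1326) + J(-6*(-6)) = (25 - 1326) + (13/5 + 8/((-6*(-6)))) = -1301 + (13/5 + 8/36) = -1301 + (13/5 + 8*(1/36)) = -1301 + (13/5 + 2/9) = -1301 + 127/45 = -58418/45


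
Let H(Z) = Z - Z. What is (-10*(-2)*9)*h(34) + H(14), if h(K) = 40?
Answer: 7200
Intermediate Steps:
H(Z) = 0
(-10*(-2)*9)*h(34) + H(14) = (-10*(-2)*9)*40 + 0 = (20*9)*40 + 0 = 180*40 + 0 = 7200 + 0 = 7200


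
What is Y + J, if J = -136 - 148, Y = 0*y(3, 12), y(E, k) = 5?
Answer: -284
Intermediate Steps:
Y = 0 (Y = 0*5 = 0)
J = -284
Y + J = 0 - 284 = -284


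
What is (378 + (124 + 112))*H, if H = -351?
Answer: -215514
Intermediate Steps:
(378 + (124 + 112))*H = (378 + (124 + 112))*(-351) = (378 + 236)*(-351) = 614*(-351) = -215514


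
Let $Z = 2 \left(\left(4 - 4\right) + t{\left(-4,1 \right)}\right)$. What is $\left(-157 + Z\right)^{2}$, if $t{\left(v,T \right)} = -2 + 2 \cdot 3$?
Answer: $22201$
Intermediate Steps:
$t{\left(v,T \right)} = 4$ ($t{\left(v,T \right)} = -2 + 6 = 4$)
$Z = 8$ ($Z = 2 \left(\left(4 - 4\right) + 4\right) = 2 \left(0 + 4\right) = 2 \cdot 4 = 8$)
$\left(-157 + Z\right)^{2} = \left(-157 + 8\right)^{2} = \left(-149\right)^{2} = 22201$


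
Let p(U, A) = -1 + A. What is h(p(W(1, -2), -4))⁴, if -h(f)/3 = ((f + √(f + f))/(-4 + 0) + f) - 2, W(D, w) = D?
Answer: 20104281/256 + 966897*I*√10/64 ≈ 78532.0 + 47775.0*I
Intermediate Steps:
h(f) = 6 - 9*f/4 + 3*√2*√f/4 (h(f) = -3*(((f + √(f + f))/(-4 + 0) + f) - 2) = -3*(((f + √(2*f))/(-4) + f) - 2) = -3*(((f + √2*√f)*(-¼) + f) - 2) = -3*(((-f/4 - √2*√f/4) + f) - 2) = -3*((3*f/4 - √2*√f/4) - 2) = -3*(-2 + 3*f/4 - √2*√f/4) = 6 - 9*f/4 + 3*√2*√f/4)
h(p(W(1, -2), -4))⁴ = (6 - 9*(-1 - 4)/4 + 3*√2*√(-1 - 4)/4)⁴ = (6 - 9/4*(-5) + 3*√2*√(-5)/4)⁴ = (6 + 45/4 + 3*√2*(I*√5)/4)⁴ = (6 + 45/4 + 3*I*√10/4)⁴ = (69/4 + 3*I*√10/4)⁴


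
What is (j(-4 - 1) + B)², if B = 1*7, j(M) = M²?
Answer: 1024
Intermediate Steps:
B = 7
(j(-4 - 1) + B)² = ((-4 - 1)² + 7)² = ((-5)² + 7)² = (25 + 7)² = 32² = 1024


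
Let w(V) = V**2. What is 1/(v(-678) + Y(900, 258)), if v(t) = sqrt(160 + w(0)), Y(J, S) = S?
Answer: 129/33202 - sqrt(10)/16601 ≈ 0.0036948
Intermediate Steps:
v(t) = 4*sqrt(10) (v(t) = sqrt(160 + 0**2) = sqrt(160 + 0) = sqrt(160) = 4*sqrt(10))
1/(v(-678) + Y(900, 258)) = 1/(4*sqrt(10) + 258) = 1/(258 + 4*sqrt(10))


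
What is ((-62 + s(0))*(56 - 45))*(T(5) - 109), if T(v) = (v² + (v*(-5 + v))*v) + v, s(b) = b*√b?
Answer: 53878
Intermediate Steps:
s(b) = b^(3/2)
T(v) = v + v² + v²*(-5 + v) (T(v) = (v² + v²*(-5 + v)) + v = v + v² + v²*(-5 + v))
((-62 + s(0))*(56 - 45))*(T(5) - 109) = ((-62 + 0^(3/2))*(56 - 45))*(5*(1 + 5² - 4*5) - 109) = ((-62 + 0)*11)*(5*(1 + 25 - 20) - 109) = (-62*11)*(5*6 - 109) = -682*(30 - 109) = -682*(-79) = 53878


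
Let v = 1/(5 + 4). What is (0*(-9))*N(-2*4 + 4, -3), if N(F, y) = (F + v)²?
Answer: 0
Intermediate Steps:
v = ⅑ (v = 1/9 = ⅑ ≈ 0.11111)
N(F, y) = (⅑ + F)² (N(F, y) = (F + ⅑)² = (⅑ + F)²)
(0*(-9))*N(-2*4 + 4, -3) = (0*(-9))*((1 + 9*(-2*4 + 4))²/81) = 0*((1 + 9*(-8 + 4))²/81) = 0*((1 + 9*(-4))²/81) = 0*((1 - 36)²/81) = 0*((1/81)*(-35)²) = 0*((1/81)*1225) = 0*(1225/81) = 0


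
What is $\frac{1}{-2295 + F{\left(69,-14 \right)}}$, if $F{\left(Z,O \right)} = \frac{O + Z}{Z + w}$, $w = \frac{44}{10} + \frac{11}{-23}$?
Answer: $- \frac{8386}{19239545} \approx -0.00043587$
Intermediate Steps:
$w = \frac{451}{115}$ ($w = 44 \cdot \frac{1}{10} + 11 \left(- \frac{1}{23}\right) = \frac{22}{5} - \frac{11}{23} = \frac{451}{115} \approx 3.9217$)
$F{\left(Z,O \right)} = \frac{O + Z}{\frac{451}{115} + Z}$ ($F{\left(Z,O \right)} = \frac{O + Z}{Z + \frac{451}{115}} = \frac{O + Z}{\frac{451}{115} + Z}$)
$\frac{1}{-2295 + F{\left(69,-14 \right)}} = \frac{1}{-2295 + \frac{115 \left(-14 + 69\right)}{451 + 115 \cdot 69}} = \frac{1}{-2295 + 115 \frac{1}{451 + 7935} \cdot 55} = \frac{1}{-2295 + 115 \cdot \frac{1}{8386} \cdot 55} = \frac{1}{-2295 + \frac{6325}{8386}} = \frac{1}{- \frac{19239545}{8386}} = - \frac{8386}{19239545}$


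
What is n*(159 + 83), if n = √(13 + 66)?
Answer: 242*√79 ≈ 2150.9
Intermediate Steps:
n = √79 ≈ 8.8882
n*(159 + 83) = √79*(159 + 83) = √79*242 = 242*√79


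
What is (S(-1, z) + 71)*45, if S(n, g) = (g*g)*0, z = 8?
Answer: 3195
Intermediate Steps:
S(n, g) = 0 (S(n, g) = g²*0 = 0)
(S(-1, z) + 71)*45 = (0 + 71)*45 = 71*45 = 3195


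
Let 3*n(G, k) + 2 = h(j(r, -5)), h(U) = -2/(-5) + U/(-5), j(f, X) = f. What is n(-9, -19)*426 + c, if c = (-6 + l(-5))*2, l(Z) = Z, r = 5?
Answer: -1956/5 ≈ -391.20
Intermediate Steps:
h(U) = 2/5 - U/5 (h(U) = -2*(-1/5) + U*(-1/5) = 2/5 - U/5)
n(G, k) = -13/15 (n(G, k) = -2/3 + (2/5 - 1/5*5)/3 = -2/3 + (2/5 - 1)/3 = -2/3 + (1/3)*(-3/5) = -2/3 - 1/5 = -13/15)
c = -22 (c = (-6 - 5)*2 = -11*2 = -22)
n(-9, -19)*426 + c = -13/15*426 - 22 = -1846/5 - 22 = -1956/5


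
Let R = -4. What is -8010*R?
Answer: 32040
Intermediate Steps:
-8010*R = -8010*(-4) = 32040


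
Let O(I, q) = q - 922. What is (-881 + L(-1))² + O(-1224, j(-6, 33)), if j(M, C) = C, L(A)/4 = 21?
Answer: 634320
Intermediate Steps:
L(A) = 84 (L(A) = 4*21 = 84)
O(I, q) = -922 + q
(-881 + L(-1))² + O(-1224, j(-6, 33)) = (-881 + 84)² + (-922 + 33) = (-797)² - 889 = 635209 - 889 = 634320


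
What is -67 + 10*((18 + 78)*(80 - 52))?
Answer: 26813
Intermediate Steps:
-67 + 10*((18 + 78)*(80 - 52)) = -67 + 10*(96*28) = -67 + 10*2688 = -67 + 26880 = 26813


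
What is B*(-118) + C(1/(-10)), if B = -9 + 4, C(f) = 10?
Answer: 600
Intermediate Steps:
B = -5
B*(-118) + C(1/(-10)) = -5*(-118) + 10 = 590 + 10 = 600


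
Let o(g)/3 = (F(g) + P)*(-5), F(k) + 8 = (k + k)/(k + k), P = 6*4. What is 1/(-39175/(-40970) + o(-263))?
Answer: -8194/2081635 ≈ -0.0039363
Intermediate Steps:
P = 24
F(k) = -7 (F(k) = -8 + (k + k)/(k + k) = -8 + (2*k)/((2*k)) = -8 + (2*k)*(1/(2*k)) = -8 + 1 = -7)
o(g) = -255 (o(g) = 3*((-7 + 24)*(-5)) = 3*(17*(-5)) = 3*(-85) = -255)
1/(-39175/(-40970) + o(-263)) = 1/(-39175/(-40970) - 255) = 1/(-39175*(-1/40970) - 255) = 1/(7835/8194 - 255) = 1/(-2081635/8194) = -8194/2081635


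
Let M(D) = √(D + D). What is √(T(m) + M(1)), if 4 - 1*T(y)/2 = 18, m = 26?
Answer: √(-28 + √2) ≈ 5.1561*I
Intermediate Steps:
T(y) = -28 (T(y) = 8 - 2*18 = 8 - 36 = -28)
M(D) = √2*√D (M(D) = √(2*D) = √2*√D)
√(T(m) + M(1)) = √(-28 + √2*√1) = √(-28 + √2*1) = √(-28 + √2)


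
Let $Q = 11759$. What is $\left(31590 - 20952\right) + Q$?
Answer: $22397$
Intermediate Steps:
$\left(31590 - 20952\right) + Q = \left(31590 - 20952\right) + 11759 = 10638 + 11759 = 22397$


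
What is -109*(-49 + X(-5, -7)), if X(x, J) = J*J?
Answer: 0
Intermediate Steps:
X(x, J) = J²
-109*(-49 + X(-5, -7)) = -109*(-49 + (-7)²) = -109*(-49 + 49) = -109*0 = 0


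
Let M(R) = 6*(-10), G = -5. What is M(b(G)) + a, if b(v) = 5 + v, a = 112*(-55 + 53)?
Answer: -284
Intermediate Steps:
a = -224 (a = 112*(-2) = -224)
M(R) = -60
M(b(G)) + a = -60 - 224 = -284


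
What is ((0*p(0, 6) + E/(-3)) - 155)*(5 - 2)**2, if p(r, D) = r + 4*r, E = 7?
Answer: -1416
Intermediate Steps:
p(r, D) = 5*r
((0*p(0, 6) + E/(-3)) - 155)*(5 - 2)**2 = ((0*(5*0) + 7/(-3)) - 155)*(5 - 2)**2 = ((0*0 + 7*(-1/3)) - 155)*3**2 = ((0 - 7/3) - 155)*9 = (-7/3 - 155)*9 = -472/3*9 = -1416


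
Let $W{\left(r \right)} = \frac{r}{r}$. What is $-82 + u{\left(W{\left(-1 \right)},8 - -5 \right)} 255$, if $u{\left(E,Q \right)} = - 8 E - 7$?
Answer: $-3907$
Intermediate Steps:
$W{\left(r \right)} = 1$
$u{\left(E,Q \right)} = -7 - 8 E$
$-82 + u{\left(W{\left(-1 \right)},8 - -5 \right)} 255 = -82 + \left(-7 - 8\right) 255 = -82 - 3825 = -3907$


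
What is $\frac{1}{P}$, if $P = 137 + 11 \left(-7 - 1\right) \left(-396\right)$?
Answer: $\frac{1}{34985} \approx 2.8584 \cdot 10^{-5}$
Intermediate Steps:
$P = 34985$ ($P = 137 + 11 \left(-8\right) \left(-396\right) = 137 - -34848 = 137 + 34848 = 34985$)
$\frac{1}{P} = \frac{1}{34985}$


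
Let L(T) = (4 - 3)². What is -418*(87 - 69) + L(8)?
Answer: -7523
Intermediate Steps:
L(T) = 1 (L(T) = 1² = 1)
-418*(87 - 69) + L(8) = -418*(87 - 69) + 1 = -418*18 + 1 = -7524 + 1 = -7523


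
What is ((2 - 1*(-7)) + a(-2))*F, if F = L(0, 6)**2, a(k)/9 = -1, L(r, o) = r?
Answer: 0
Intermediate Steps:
a(k) = -9 (a(k) = 9*(-1) = -9)
F = 0 (F = 0**2 = 0)
((2 - 1*(-7)) + a(-2))*F = ((2 - 1*(-7)) - 9)*0 = ((2 + 7) - 9)*0 = (9 - 9)*0 = 0*0 = 0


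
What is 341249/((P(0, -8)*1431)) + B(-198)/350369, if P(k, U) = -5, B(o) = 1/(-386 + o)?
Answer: -69824833401659/1464023873880 ≈ -47.694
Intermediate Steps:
341249/((P(0, -8)*1431)) + B(-198)/350369 = 341249/((-5*1431)) + 1/(-386 - 198*350369) = 341249/(-7155) + (1/350369)/(-584) = 341249*(-1/7155) - 1/584*1/350369 = -341249/7155 - 1/204615496 = -69824833401659/1464023873880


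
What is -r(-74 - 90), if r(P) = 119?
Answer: -119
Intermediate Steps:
-r(-74 - 90) = -1*119 = -119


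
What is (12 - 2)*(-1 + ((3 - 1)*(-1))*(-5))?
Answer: 90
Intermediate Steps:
(12 - 2)*(-1 + ((3 - 1)*(-1))*(-5)) = 10*(-1 + (2*(-1))*(-5)) = 10*(-1 - 2*(-5)) = 10*(-1 + 10) = 10*9 = 90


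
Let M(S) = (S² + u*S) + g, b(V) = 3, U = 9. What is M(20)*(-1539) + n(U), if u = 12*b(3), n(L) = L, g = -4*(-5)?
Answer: -1754451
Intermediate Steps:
g = 20
u = 36 (u = 12*3 = 36)
M(S) = 20 + S² + 36*S (M(S) = (S² + 36*S) + 20 = 20 + S² + 36*S)
M(20)*(-1539) + n(U) = (20 + 20² + 36*20)*(-1539) + 9 = (20 + 400 + 720)*(-1539) + 9 = 1140*(-1539) + 9 = -1754460 + 9 = -1754451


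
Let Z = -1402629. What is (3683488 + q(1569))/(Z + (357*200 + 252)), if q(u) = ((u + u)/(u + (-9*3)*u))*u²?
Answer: -45423583/17302701 ≈ -2.6252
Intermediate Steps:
q(u) = -u²/13 (q(u) = ((2*u)/(u - 27*u))*u² = ((2*u)/((-26*u)))*u² = ((2*u)*(-1/(26*u)))*u² = -u²/13)
(3683488 + q(1569))/(Z + (357*200 + 252)) = (3683488 - 1/13*1569²)/(-1402629 + (357*200 + 252)) = (3683488 - 1/13*2461761)/(-1402629 + (71400 + 252)) = (3683488 - 2461761/13)/(-1402629 + 71652) = (45423583/13)/(-1330977) = (45423583/13)*(-1/1330977) = -45423583/17302701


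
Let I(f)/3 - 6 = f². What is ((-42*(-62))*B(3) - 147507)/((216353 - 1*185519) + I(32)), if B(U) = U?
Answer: -46565/11308 ≈ -4.1179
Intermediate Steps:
I(f) = 18 + 3*f²
((-42*(-62))*B(3) - 147507)/((216353 - 1*185519) + I(32)) = (-42*(-62)*3 - 147507)/((216353 - 1*185519) + (18 + 3*32²)) = (2604*3 - 147507)/((216353 - 185519) + (18 + 3*1024)) = (7812 - 147507)/(30834 + (18 + 3072)) = -139695/(30834 + 3090) = -139695/33924 = -139695*1/33924 = -46565/11308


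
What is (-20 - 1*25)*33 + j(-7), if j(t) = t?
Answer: -1492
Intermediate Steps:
(-20 - 1*25)*33 + j(-7) = (-20 - 1*25)*33 - 7 = (-20 - 25)*33 - 7 = -45*33 - 7 = -1485 - 7 = -1492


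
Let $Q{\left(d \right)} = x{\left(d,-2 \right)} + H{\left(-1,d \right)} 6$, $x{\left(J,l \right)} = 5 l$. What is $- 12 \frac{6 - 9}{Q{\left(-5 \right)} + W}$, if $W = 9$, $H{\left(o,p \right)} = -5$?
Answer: $- \frac{36}{31} \approx -1.1613$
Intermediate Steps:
$Q{\left(d \right)} = -40$ ($Q{\left(d \right)} = 5 \left(-2\right) - 30 = -10 - 30 = -40$)
$- 12 \frac{6 - 9}{Q{\left(-5 \right)} + W} = - 12 \frac{6 - 9}{-40 + 9} = - 12 \left(- \frac{3}{-31}\right) = - 12 \left(\left(-3\right) \left(- \frac{1}{31}\right)\right) = \left(-12\right) \frac{3}{31} = - \frac{36}{31}$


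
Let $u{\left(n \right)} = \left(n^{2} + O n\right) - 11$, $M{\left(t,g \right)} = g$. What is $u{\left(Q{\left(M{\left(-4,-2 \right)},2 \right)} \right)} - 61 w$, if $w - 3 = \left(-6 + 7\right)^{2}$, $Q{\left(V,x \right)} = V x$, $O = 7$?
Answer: $-267$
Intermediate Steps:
$u{\left(n \right)} = -11 + n^{2} + 7 n$ ($u{\left(n \right)} = \left(n^{2} + 7 n\right) - 11 = -11 + n^{2} + 7 n$)
$w = 4$ ($w = 3 + \left(-6 + 7\right)^{2} = 3 + 1^{2} = 3 + 1 = 4$)
$u{\left(Q{\left(M{\left(-4,-2 \right)},2 \right)} \right)} - 61 w = \left(-11 + \left(\left(-2\right) 2\right)^{2} + 7 \left(\left(-2\right) 2\right)\right) - 244 = \left(-11 + \left(-4\right)^{2} + 7 \left(-4\right)\right) - 244 = \left(-11 + 16 - 28\right) - 244 = -23 - 244 = -267$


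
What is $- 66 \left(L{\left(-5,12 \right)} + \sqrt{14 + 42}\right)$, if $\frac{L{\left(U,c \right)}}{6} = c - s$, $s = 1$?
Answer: $-4356 - 132 \sqrt{14} \approx -4849.9$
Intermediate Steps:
$L{\left(U,c \right)} = -6 + 6 c$ ($L{\left(U,c \right)} = 6 \left(c - 1\right) = 6 \left(-1 + c\right) = -6 + 6 c$)
$- 66 \left(L{\left(-5,12 \right)} + \sqrt{14 + 42}\right) = - 66 \left(\left(-6 + 6 \cdot 12\right) + \sqrt{14 + 42}\right) = - 66 \left(\left(-6 + 72\right) + \sqrt{56}\right) = - 66 \left(66 + 2 \sqrt{14}\right) = -4356 - 132 \sqrt{14}$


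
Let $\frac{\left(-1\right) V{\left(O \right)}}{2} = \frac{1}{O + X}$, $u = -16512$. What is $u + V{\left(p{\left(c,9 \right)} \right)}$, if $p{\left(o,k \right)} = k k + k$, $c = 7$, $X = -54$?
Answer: $- \frac{297217}{18} \approx -16512.0$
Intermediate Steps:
$p{\left(o,k \right)} = k + k^{2}$ ($p{\left(o,k \right)} = k^{2} + k = k + k^{2}$)
$V{\left(O \right)} = - \frac{2}{-54 + O}$ ($V{\left(O \right)} = - \frac{2}{O - 54} = - \frac{2}{-54 + O}$)
$u + V{\left(p{\left(c,9 \right)} \right)} = -16512 - \frac{2}{-54 + 9 \left(1 + 9\right)} = -16512 - \frac{2}{-54 + 9 \cdot 10} = -16512 - \frac{2}{-54 + 90} = -16512 - \frac{2}{36} = -16512 - \frac{1}{18} = - \frac{297217}{18}$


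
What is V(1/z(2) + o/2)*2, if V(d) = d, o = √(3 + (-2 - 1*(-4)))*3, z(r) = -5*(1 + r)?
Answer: -2/15 + 3*√5 ≈ 6.5749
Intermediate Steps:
z(r) = -5 - 5*r
o = 3*√5 (o = √(3 + (-2 + 4))*3 = √(3 + 2)*3 = √5*3 = 3*√5 ≈ 6.7082)
V(1/z(2) + o/2)*2 = (1/(-5 - 5*2) + (3*√5)/2)*2 = (1/(-5 - 10) + (3*√5)*(½))*2 = (1/(-15) + 3*√5/2)*2 = (1*(-1/15) + 3*√5/2)*2 = (-1/15 + 3*√5/2)*2 = -2/15 + 3*√5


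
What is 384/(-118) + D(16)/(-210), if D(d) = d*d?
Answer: -27712/6195 ≈ -4.4733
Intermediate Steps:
D(d) = d²
384/(-118) + D(16)/(-210) = 384/(-118) + 16²/(-210) = 384*(-1/118) + 256*(-1/210) = -192/59 - 128/105 = -27712/6195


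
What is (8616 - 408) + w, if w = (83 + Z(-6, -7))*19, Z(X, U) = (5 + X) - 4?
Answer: 9690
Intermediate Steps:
Z(X, U) = 1 + X
w = 1482 (w = (83 + (1 - 6))*19 = (83 - 5)*19 = 78*19 = 1482)
(8616 - 408) + w = (8616 - 408) + 1482 = 8208 + 1482 = 9690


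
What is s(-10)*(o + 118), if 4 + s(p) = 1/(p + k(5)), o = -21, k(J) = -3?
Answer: -5141/13 ≈ -395.46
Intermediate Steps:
s(p) = -4 + 1/(-3 + p) (s(p) = -4 + 1/(p - 3) = -4 + 1/(-3 + p))
s(-10)*(o + 118) = ((13 - 4*(-10))/(-3 - 10))*(-21 + 118) = ((13 + 40)/(-13))*97 = -1/13*53*97 = -53/13*97 = -5141/13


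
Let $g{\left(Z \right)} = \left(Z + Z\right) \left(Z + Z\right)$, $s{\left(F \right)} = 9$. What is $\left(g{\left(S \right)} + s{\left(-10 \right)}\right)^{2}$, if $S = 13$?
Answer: $469225$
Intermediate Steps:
$g{\left(Z \right)} = 4 Z^{2}$ ($g{\left(Z \right)} = 2 Z 2 Z = 4 Z^{2}$)
$\left(g{\left(S \right)} + s{\left(-10 \right)}\right)^{2} = \left(4 \cdot 13^{2} + 9\right)^{2} = \left(4 \cdot 169 + 9\right)^{2} = \left(676 + 9\right)^{2} = 685^{2} = 469225$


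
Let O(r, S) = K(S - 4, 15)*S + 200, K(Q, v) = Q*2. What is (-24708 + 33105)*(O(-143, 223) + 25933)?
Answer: 1039607379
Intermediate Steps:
K(Q, v) = 2*Q
O(r, S) = 200 + S*(-8 + 2*S) (O(r, S) = (2*(S - 4))*S + 200 = (2*(-4 + S))*S + 200 = (-8 + 2*S)*S + 200 = S*(-8 + 2*S) + 200 = 200 + S*(-8 + 2*S))
(-24708 + 33105)*(O(-143, 223) + 25933) = (-24708 + 33105)*((200 + 2*223*(-4 + 223)) + 25933) = 8397*((200 + 2*223*219) + 25933) = 8397*((200 + 97674) + 25933) = 8397*(97874 + 25933) = 8397*123807 = 1039607379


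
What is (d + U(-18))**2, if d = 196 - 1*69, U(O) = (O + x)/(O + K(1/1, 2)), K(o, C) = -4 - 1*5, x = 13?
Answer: 11792356/729 ≈ 16176.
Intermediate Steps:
K(o, C) = -9 (K(o, C) = -4 - 5 = -9)
U(O) = (13 + O)/(-9 + O) (U(O) = (O + 13)/(O - 9) = (13 + O)/(-9 + O))
d = 127 (d = 196 - 69 = 127)
(d + U(-18))**2 = (127 + (13 - 18)/(-9 - 18))**2 = (127 - 5/(-27))**2 = (127 - 1/27*(-5))**2 = (127 + 5/27)**2 = (3434/27)**2 = 11792356/729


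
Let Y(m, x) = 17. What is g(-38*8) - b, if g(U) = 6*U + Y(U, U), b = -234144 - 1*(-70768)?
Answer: 161569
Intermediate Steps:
b = -163376 (b = -234144 + 70768 = -163376)
g(U) = 17 + 6*U (g(U) = 6*U + 17 = 17 + 6*U)
g(-38*8) - b = (17 + 6*(-38*8)) - 1*(-163376) = (17 + 6*(-304)) + 163376 = (17 - 1824) + 163376 = -1807 + 163376 = 161569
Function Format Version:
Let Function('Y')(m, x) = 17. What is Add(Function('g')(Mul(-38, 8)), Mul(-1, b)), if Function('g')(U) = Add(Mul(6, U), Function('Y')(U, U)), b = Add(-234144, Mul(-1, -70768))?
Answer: 161569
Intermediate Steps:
b = -163376 (b = Add(-234144, 70768) = -163376)
Function('g')(U) = Add(17, Mul(6, U)) (Function('g')(U) = Add(Mul(6, U), 17) = Add(17, Mul(6, U)))
Add(Function('g')(Mul(-38, 8)), Mul(-1, b)) = Add(Add(17, Mul(6, Mul(-38, 8))), Mul(-1, -163376)) = Add(Add(17, Mul(6, -304)), 163376) = Add(Add(17, -1824), 163376) = Add(-1807, 163376) = 161569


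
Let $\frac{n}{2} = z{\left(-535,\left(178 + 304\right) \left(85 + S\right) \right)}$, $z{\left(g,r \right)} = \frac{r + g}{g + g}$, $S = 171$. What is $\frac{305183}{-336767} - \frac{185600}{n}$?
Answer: $\frac{33402122164169}{41374183319} \approx 807.32$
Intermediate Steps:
$z{\left(g,r \right)} = \frac{g + r}{2 g}$
$n = - \frac{122857}{535}$ ($n = 2 \frac{-535 + \left(178 + 304\right) \left(85 + 171\right)}{2 \left(-535\right)} = 2 \cdot \frac{1}{2} \left(- \frac{1}{535}\right) \left(-535 + 482 \cdot 256\right) = 2 \cdot \frac{1}{2} \left(- \frac{1}{535}\right) \left(-535 + 123392\right) = 2 \cdot \frac{1}{2} \left(- \frac{1}{535}\right) 122857 = 2 \left(- \frac{122857}{1070}\right) = - \frac{122857}{535} \approx -229.64$)
$\frac{305183}{-336767} - \frac{185600}{n} = \frac{305183}{-336767} - \frac{185600}{- \frac{122857}{535}} = 305183 \left(- \frac{1}{336767}\right) - - \frac{99296000}{122857} = - \frac{305183}{336767} + \frac{99296000}{122857} = \frac{33402122164169}{41374183319}$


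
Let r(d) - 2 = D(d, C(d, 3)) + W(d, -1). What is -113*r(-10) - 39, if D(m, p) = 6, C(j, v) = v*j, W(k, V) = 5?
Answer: -1508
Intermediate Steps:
C(j, v) = j*v
r(d) = 13 (r(d) = 2 + (6 + 5) = 2 + 11 = 13)
-113*r(-10) - 39 = -113*13 - 39 = -1469 - 39 = -1508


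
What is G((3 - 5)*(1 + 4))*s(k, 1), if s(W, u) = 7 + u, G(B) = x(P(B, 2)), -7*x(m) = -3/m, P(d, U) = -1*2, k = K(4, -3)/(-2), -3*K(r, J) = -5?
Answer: -12/7 ≈ -1.7143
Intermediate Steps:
K(r, J) = 5/3 (K(r, J) = -⅓*(-5) = 5/3)
k = -⅚ (k = (5/3)/(-2) = (5/3)*(-½) = -⅚ ≈ -0.83333)
P(d, U) = -2
x(m) = 3/(7*m) (x(m) = -(-3)/(7*m) = 3/(7*m))
G(B) = -3/14 (G(B) = (3/7)/(-2) = (3/7)*(-½) = -3/14)
G((3 - 5)*(1 + 4))*s(k, 1) = -3*(7 + 1)/14 = -3/14*8 = -12/7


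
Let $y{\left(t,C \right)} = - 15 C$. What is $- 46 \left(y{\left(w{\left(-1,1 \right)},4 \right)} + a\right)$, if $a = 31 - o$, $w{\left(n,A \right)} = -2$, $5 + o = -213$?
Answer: $-8694$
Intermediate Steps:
$o = -218$ ($o = -5 - 213 = -218$)
$a = 249$ ($a = 31 - -218 = 31 + 218 = 249$)
$- 46 \left(y{\left(w{\left(-1,1 \right)},4 \right)} + a\right) = - 46 \left(\left(-15\right) 4 + 249\right) = - 46 \left(-60 + 249\right) = \left(-46\right) 189 = -8694$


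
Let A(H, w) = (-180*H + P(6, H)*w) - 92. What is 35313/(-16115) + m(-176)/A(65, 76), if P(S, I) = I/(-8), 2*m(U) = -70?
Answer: -875305297/399958185 ≈ -2.1885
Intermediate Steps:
m(U) = -35 (m(U) = (½)*(-70) = -35)
P(S, I) = -I/8 (P(S, I) = I*(-⅛) = -I/8)
A(H, w) = -92 - 180*H - H*w/8 (A(H, w) = (-180*H + (-H/8)*w) - 92 = (-180*H - H*w/8) - 92 = -92 - 180*H - H*w/8)
35313/(-16115) + m(-176)/A(65, 76) = 35313/(-16115) - 35/(-92 - 180*65 - ⅛*65*76) = 35313*(-1/16115) - 35/(-92 - 11700 - 1235/2) = -35313/16115 - 35/(-24819/2) = -35313/16115 - 35*(-2/24819) = -35313/16115 + 70/24819 = -875305297/399958185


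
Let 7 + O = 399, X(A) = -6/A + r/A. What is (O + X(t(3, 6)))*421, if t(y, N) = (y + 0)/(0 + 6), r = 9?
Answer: 167558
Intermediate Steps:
t(y, N) = y/6
X(A) = 3/A (X(A) = -6/A + 9/A = 3/A)
O = 392 (O = -7 + 399 = 392)
(O + X(t(3, 6)))*421 = (392 + 3/(((⅙)*3)))*421 = (392 + 3/(½))*421 = (392 + 3*2)*421 = (392 + 6)*421 = 398*421 = 167558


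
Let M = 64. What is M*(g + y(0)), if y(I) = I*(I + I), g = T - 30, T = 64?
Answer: 2176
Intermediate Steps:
g = 34 (g = 64 - 30 = 34)
y(I) = 2*I² (y(I) = I*(2*I) = 2*I²)
M*(g + y(0)) = 64*(34 + 2*0²) = 64*(34 + 2*0) = 64*(34 + 0) = 64*34 = 2176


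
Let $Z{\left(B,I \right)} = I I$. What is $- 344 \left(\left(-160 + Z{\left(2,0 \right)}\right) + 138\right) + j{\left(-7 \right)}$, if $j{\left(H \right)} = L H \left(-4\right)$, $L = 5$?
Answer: $7708$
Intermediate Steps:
$Z{\left(B,I \right)} = I^{2}$
$j{\left(H \right)} = - 20 H$ ($j{\left(H \right)} = 5 H \left(-4\right) = - 20 H$)
$- 344 \left(\left(-160 + Z{\left(2,0 \right)}\right) + 138\right) + j{\left(-7 \right)} = - 344 \left(\left(-160 + 0^{2}\right) + 138\right) - -140 = - 344 \left(\left(-160 + 0\right) + 138\right) + 140 = - 344 \left(-160 + 138\right) + 140 = \left(-344\right) \left(-22\right) + 140 = 7568 + 140 = 7708$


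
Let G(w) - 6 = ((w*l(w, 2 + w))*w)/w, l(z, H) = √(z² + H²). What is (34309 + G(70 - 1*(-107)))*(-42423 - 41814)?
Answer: -2890592655 - 14909949*√63370 ≈ -6.6439e+9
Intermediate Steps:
l(z, H) = √(H² + z²)
G(w) = 6 + w*√(w² + (2 + w)²) (G(w) = 6 + ((w*√((2 + w)² + w²))*w)/w = 6 + ((w*√(w² + (2 + w)²))*w)/w = 6 + (w²*√(w² + (2 + w)²))/w = 6 + w*√(w² + (2 + w)²))
(34309 + G(70 - 1*(-107)))*(-42423 - 41814) = (34309 + (6 + (70 - 1*(-107))*√((70 - 1*(-107))² + (2 + (70 - 1*(-107)))²)))*(-42423 - 41814) = (34309 + (6 + (70 + 107)*√((70 + 107)² + (2 + (70 + 107))²)))*(-84237) = (34309 + (6 + 177*√(177² + (2 + 177)²)))*(-84237) = (34309 + (6 + 177*√(31329 + 179²)))*(-84237) = (34309 + (6 + 177*√(31329 + 32041)))*(-84237) = (34309 + (6 + 177*√63370))*(-84237) = (34315 + 177*√63370)*(-84237) = -2890592655 - 14909949*√63370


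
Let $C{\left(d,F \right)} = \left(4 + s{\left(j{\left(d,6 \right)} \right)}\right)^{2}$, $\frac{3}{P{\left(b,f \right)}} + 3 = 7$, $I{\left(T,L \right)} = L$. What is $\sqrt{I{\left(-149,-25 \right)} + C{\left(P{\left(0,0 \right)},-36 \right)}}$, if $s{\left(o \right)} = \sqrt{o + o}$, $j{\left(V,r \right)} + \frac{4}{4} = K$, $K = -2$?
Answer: $\sqrt{-15 + 8 i \sqrt{6}} \approx 2.1998 + 4.4541 i$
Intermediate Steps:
$P{\left(b,f \right)} = \frac{3}{4}$ ($P{\left(b,f \right)} = \frac{3}{-3 + 7} = \frac{3}{4}$)
$j{\left(V,r \right)} = -3$ ($j{\left(V,r \right)} = -1 - 2 = -3$)
$s{\left(o \right)} = \sqrt{2} \sqrt{o}$ ($s{\left(o \right)} = \sqrt{2 o} = \sqrt{2} \sqrt{o}$)
$C{\left(d,F \right)} = \left(4 + i \sqrt{6}\right)^{2}$ ($C{\left(d,F \right)} = \left(4 + \sqrt{2} \sqrt{-3}\right)^{2} = \left(4 + \sqrt{2} i \sqrt{3}\right)^{2} = \left(4 + i \sqrt{6}\right)^{2}$)
$\sqrt{I{\left(-149,-25 \right)} + C{\left(P{\left(0,0 \right)},-36 \right)}} = \sqrt{-25 + \left(4 + i \sqrt{6}\right)^{2}}$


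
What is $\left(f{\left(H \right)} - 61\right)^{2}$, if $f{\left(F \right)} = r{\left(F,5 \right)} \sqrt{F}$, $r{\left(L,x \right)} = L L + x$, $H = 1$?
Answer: $3025$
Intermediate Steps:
$r{\left(L,x \right)} = x + L^{2}$ ($r{\left(L,x \right)} = L^{2} + x = x + L^{2}$)
$f{\left(F \right)} = \sqrt{F} \left(5 + F^{2}\right)$ ($f{\left(F \right)} = \left(5 + F^{2}\right) \sqrt{F} = \sqrt{F} \left(5 + F^{2}\right)$)
$\left(f{\left(H \right)} - 61\right)^{2} = \left(\sqrt{1} \left(5 + 1^{2}\right) - 61\right)^{2} = \left(1 \left(5 + 1\right) - 61\right)^{2} = \left(1 \cdot 6 - 61\right)^{2} = \left(6 - 61\right)^{2} = \left(-55\right)^{2} = 3025$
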